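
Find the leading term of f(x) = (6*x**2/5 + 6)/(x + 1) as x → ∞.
6*x/5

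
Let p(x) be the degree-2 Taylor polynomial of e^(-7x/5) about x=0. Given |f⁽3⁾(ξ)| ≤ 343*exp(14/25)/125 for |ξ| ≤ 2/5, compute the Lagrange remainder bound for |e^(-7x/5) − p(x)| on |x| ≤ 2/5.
1372*exp(14/25)/46875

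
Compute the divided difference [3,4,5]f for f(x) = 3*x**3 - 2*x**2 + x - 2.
34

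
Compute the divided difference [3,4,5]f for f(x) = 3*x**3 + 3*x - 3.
36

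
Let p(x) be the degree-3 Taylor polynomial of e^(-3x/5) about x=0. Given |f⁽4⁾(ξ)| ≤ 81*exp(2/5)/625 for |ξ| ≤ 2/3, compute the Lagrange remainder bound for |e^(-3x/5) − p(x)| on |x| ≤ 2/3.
2*exp(2/5)/1875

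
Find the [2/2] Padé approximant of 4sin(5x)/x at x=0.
(20 - 175*x**2/3)/(5*x**2/4 + 1)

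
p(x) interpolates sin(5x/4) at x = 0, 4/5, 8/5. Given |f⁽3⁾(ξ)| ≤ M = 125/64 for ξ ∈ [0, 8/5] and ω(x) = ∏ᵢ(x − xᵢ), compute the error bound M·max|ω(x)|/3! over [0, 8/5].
sqrt(3)/27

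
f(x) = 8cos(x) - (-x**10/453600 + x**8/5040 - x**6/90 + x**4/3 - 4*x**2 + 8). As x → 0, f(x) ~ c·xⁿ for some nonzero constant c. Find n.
12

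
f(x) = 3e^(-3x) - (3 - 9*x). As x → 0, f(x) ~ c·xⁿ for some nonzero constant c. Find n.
2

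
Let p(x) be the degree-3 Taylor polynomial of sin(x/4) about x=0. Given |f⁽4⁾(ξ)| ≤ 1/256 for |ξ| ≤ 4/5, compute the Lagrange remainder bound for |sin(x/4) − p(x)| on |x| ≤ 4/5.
1/15000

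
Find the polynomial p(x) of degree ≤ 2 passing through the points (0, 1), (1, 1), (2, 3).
x**2 - x + 1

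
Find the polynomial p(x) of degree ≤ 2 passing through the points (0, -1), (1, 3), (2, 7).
4*x - 1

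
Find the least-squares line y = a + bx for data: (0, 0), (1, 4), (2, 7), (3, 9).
a = 1/2, b = 3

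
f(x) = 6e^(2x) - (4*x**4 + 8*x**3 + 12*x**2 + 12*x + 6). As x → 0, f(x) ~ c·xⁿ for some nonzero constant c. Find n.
5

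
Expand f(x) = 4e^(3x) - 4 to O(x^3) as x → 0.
12*x + 18*x**2 + O(x**3)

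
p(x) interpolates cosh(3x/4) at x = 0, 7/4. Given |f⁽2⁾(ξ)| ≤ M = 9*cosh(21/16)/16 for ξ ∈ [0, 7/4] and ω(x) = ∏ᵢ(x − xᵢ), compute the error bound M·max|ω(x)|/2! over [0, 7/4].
441*cosh(21/16)/2048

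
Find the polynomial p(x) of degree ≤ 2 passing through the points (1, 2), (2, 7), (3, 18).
3*x**2 - 4*x + 3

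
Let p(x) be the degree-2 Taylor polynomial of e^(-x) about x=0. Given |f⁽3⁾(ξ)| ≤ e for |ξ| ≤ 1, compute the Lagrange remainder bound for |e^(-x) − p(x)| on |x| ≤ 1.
e/6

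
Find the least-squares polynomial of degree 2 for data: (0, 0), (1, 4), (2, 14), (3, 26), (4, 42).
-2/7 + (111/35)x + (13/7)x²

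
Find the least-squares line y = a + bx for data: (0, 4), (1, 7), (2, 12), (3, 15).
a = 19/5, b = 19/5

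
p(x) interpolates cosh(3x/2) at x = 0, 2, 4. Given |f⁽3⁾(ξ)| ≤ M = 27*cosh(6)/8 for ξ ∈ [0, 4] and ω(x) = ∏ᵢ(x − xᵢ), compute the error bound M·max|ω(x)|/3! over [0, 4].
sqrt(3)*cosh(6)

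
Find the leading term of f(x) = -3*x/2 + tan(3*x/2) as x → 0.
9*x**3/8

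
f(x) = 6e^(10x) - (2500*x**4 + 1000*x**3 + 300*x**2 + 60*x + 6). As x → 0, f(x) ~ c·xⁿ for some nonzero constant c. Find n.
5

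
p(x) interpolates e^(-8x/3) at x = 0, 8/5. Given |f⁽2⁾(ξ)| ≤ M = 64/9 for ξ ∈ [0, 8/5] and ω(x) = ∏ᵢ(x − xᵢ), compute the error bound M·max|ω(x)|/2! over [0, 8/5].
512/225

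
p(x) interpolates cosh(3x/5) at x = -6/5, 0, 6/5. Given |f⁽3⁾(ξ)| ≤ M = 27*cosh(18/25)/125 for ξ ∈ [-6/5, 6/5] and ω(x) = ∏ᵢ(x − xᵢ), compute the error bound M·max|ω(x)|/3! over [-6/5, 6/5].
216*sqrt(3)*cosh(18/25)/15625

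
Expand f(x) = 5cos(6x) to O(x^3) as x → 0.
5 - 90*x**2 + O(x**3)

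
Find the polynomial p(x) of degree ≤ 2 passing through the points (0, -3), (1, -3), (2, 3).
3*x**2 - 3*x - 3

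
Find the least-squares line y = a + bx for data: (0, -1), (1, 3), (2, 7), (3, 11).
a = -1, b = 4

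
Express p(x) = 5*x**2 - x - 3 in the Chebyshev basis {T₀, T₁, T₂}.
(-1/2)T₀ - T₁ + (5/2)T₂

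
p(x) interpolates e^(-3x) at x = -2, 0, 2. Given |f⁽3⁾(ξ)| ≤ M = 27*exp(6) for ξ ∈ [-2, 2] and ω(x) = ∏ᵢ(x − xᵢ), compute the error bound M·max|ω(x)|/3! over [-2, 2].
8*sqrt(3)*exp(6)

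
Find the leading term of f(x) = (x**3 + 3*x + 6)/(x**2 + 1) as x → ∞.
x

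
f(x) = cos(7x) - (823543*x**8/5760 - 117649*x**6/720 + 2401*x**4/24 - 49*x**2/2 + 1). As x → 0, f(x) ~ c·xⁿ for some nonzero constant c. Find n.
10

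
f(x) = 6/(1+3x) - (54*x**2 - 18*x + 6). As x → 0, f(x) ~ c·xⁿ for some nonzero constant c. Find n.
3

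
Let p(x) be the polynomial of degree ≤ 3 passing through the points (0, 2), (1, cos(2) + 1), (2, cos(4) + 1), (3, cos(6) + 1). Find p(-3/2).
135*cos(4)/16 - 35*cos(6)/16 - 189*cos(2)/16 + 121/16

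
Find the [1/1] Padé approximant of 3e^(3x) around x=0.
(9*x/2 + 3)/(1 - 3*x/2)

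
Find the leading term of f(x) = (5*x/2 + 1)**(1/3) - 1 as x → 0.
5*x/6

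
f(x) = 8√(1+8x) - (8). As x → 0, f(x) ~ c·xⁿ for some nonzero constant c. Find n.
1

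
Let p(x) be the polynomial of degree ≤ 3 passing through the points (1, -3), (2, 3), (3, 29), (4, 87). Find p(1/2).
-9/4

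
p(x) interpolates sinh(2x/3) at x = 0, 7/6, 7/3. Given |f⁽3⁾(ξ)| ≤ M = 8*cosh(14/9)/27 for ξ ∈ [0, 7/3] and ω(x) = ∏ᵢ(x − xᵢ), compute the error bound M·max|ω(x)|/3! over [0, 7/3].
343*sqrt(3)*cosh(14/9)/19683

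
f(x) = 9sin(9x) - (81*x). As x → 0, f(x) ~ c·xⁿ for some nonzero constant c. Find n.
3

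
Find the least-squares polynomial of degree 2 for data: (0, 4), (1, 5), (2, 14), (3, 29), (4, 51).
27/7 + (-67/35)x + (24/7)x²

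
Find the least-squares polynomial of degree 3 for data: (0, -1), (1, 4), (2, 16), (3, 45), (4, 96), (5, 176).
-109/126 + (1849/756)x + (101/126)x² + (125/108)x³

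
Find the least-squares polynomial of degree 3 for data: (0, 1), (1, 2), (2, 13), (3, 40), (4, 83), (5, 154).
6/7 + (-71/42)x + (16/7)x² + (5/6)x³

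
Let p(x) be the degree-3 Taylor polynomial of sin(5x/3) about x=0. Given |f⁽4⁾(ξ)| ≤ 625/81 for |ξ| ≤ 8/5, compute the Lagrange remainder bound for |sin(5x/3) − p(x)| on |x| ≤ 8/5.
512/243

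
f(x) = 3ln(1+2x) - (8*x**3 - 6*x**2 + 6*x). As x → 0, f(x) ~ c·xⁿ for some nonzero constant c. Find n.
4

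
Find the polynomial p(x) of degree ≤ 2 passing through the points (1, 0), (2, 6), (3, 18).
3*x**2 - 3*x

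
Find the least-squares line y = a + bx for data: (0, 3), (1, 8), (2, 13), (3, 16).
a = 17/5, b = 22/5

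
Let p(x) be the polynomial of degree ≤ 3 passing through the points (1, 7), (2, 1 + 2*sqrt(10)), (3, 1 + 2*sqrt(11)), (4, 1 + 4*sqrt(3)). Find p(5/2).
-sqrt(3)/4 + 5/8 + 9*sqrt(10)/8 + 9*sqrt(11)/8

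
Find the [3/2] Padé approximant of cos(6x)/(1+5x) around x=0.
(900*x**3/7 - 180*x**2/7 - 5*x + 1)/(1 - 229*x**2/7)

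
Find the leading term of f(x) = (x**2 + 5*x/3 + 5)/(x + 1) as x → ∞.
x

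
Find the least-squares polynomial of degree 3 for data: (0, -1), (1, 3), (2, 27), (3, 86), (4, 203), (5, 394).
-23/21 + (197/126)x + (-17/84)x² + (113/36)x³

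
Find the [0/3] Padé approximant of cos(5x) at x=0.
1/(25*x**2/2 + 1)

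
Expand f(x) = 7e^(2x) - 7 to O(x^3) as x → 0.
14*x + 14*x**2 + O(x**3)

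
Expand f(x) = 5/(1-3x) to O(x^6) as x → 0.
5 + 15*x + 45*x**2 + 135*x**3 + 405*x**4 + 1215*x**5 + O(x**6)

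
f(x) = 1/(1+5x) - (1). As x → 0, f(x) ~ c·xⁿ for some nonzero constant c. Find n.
1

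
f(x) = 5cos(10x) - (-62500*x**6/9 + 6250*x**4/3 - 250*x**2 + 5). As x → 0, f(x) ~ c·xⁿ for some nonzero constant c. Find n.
8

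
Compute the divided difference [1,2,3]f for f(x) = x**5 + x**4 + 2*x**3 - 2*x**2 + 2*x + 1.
125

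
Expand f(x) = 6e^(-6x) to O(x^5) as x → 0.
6 - 36*x + 108*x**2 - 216*x**3 + 324*x**4 + O(x**5)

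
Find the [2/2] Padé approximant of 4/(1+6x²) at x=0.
4/(6*x**2 + 1)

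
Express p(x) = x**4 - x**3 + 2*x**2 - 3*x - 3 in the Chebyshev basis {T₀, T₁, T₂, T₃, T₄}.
(-13/8)T₀ + (-15/4)T₁ + (3/2)T₂ + (-1/4)T₃ + (1/8)T₄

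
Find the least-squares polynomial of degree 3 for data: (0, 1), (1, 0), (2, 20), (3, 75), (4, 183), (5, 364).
7/9 + (-1411/378)x + (46/63)x² + (157/54)x³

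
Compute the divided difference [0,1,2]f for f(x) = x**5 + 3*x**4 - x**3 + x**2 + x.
34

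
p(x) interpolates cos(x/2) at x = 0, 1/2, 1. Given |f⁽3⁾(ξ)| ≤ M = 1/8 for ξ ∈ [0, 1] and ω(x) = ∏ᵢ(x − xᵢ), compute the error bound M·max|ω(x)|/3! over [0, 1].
sqrt(3)/1728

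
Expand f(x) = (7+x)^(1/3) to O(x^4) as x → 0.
7**(1/3) + 7**(1/3)*x/21 - 7**(1/3)*x**2/441 + 5*7**(1/3)*x**3/27783 + O(x**4)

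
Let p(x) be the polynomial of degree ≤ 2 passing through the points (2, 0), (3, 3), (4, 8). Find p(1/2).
-3/4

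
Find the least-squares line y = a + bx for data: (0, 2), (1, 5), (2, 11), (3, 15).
a = 3/2, b = 9/2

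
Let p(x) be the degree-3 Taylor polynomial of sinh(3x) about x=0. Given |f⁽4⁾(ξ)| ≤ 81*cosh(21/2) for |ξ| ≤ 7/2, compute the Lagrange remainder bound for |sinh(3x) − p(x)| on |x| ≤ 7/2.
64827*cosh(21/2)/128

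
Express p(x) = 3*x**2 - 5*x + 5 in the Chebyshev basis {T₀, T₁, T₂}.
(13/2)T₀ + (-5)T₁ + (3/2)T₂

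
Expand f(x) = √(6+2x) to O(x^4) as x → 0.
sqrt(6) + sqrt(6)*x/6 - sqrt(6)*x**2/72 + sqrt(6)*x**3/432 + O(x**4)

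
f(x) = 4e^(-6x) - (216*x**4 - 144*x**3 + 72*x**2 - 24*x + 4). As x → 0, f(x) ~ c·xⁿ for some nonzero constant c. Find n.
5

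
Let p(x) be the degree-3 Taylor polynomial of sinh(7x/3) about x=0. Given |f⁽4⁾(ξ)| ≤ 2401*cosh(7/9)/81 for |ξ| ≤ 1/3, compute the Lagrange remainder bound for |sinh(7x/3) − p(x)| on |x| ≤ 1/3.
2401*cosh(7/9)/157464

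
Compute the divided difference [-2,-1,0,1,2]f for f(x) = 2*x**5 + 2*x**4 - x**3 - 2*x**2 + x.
2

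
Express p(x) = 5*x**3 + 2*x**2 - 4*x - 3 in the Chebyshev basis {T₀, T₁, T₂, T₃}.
(-2)T₀ + (-1/4)T₁ + T₂ + (5/4)T₃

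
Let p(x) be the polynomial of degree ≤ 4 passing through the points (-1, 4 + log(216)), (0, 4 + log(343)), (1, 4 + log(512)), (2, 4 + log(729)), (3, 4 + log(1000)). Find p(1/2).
4 + log(448*2**(9/32)*3**(121/128)*5**(9/128)*7**(13/32)/9)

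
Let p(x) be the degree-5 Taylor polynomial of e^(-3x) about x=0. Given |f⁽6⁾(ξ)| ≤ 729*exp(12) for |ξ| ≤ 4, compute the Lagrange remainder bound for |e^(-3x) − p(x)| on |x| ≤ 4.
20736*exp(12)/5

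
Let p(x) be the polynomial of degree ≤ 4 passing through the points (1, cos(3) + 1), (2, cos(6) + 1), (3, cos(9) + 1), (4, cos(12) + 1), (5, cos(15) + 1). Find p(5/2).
45*cos(9)/64 - 5*cos(12)/32 + 3*cos(15)/128 - 5*cos(3)/128 + 15*cos(6)/32 + 1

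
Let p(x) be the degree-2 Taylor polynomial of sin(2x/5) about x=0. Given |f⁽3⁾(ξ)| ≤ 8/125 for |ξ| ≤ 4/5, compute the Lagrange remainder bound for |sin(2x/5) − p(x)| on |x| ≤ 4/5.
256/46875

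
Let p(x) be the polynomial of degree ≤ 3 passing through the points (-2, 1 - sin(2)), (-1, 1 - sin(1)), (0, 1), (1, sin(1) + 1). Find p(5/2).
-15*sin(1)/8 + 1 + 35*sin(2)/16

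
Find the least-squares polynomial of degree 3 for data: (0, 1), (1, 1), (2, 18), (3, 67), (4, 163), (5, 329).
47/63 + (-323/378)x + (-67/63)x² + (155/54)x³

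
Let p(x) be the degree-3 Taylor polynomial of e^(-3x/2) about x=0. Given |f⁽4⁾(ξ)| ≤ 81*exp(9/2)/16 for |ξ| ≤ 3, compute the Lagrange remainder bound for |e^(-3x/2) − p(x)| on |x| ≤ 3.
2187*exp(9/2)/128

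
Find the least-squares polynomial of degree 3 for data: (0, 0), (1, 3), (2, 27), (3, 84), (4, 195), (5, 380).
-41/126 + (179/108)x + (-79/252)x² + (82/27)x³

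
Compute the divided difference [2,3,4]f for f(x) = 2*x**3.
18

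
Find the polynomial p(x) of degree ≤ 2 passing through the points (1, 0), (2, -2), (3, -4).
2 - 2*x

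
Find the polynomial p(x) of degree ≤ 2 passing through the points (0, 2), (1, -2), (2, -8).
-x**2 - 3*x + 2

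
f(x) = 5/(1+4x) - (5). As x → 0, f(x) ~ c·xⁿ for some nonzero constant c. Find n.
1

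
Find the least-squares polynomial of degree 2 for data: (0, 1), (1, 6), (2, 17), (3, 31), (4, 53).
38/35 + (163/70)x + (37/14)x²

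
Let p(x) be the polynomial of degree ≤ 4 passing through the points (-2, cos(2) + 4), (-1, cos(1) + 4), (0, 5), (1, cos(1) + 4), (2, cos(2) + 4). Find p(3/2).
15*cos(2)/64 + 21*cos(1)/16 + 221/64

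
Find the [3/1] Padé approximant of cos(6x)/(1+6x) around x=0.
(9*x**3 - 21*x**2 + x/2 + 1)/(13*x/2 + 1)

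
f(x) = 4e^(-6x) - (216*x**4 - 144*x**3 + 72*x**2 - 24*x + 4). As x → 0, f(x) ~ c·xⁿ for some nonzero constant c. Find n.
5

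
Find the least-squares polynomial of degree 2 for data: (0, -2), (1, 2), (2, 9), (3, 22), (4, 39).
-64/35 + (37/35)x + (16/7)x²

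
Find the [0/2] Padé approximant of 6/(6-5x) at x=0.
1/(1 - 5*x/6)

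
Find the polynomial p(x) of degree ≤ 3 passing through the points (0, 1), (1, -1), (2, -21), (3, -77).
-3*x**3 + x + 1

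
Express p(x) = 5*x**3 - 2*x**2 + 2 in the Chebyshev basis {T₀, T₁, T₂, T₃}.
T₀ + (15/4)T₁ - T₂ + (5/4)T₃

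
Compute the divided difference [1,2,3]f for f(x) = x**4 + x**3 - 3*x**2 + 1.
28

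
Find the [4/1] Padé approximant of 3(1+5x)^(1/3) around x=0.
(625*x**4/81 - 200*x**3/27 + 10*x**2 + 16*x + 3)/(11*x/3 + 1)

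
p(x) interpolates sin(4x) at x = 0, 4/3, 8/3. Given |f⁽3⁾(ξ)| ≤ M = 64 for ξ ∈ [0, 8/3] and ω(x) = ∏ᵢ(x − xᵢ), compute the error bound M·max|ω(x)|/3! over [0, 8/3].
4096*sqrt(3)/729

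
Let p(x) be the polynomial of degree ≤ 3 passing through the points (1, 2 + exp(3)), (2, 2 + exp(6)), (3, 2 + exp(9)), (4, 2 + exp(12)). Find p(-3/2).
-105*exp(12)/16 - 495*exp(6)/16 + 2 + 231*exp(3)/16 + 385*exp(9)/16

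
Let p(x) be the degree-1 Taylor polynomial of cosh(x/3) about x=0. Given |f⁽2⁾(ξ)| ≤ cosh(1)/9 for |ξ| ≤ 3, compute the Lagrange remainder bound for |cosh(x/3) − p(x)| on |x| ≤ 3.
cosh(1)/2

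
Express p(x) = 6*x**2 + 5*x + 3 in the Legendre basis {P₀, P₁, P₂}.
(5)P₀ + (5)P₁ + (4)P₂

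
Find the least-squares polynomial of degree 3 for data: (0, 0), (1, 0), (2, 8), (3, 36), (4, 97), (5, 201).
1/18 + (-289/756)x + (-451/252)x² + (107/54)x³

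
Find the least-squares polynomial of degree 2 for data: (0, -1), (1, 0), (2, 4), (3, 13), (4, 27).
-27/35 + (-137/70)x + (31/14)x²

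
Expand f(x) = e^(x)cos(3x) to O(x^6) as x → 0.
1 + x - 4*x**2 - 13*x**3/3 + 7*x**4/6 + 79*x**5/30 + O(x**6)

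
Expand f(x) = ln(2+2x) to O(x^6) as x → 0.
log(2) + x - x**2/2 + x**3/3 - x**4/4 + x**5/5 + O(x**6)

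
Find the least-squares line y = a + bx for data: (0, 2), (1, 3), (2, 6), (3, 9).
a = 7/5, b = 12/5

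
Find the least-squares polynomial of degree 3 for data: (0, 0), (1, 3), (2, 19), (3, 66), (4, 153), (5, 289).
5/14 + (-251/84)x + (18/7)x² + (23/12)x³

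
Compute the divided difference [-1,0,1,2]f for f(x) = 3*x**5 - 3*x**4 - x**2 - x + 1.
9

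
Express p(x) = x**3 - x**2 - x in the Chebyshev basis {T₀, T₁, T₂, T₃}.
(-1/2)T₀ + (-1/4)T₁ + (-1/2)T₂ + (1/4)T₃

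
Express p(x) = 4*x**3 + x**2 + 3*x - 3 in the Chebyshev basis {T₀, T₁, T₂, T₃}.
(-5/2)T₀ + (6)T₁ + (1/2)T₂ + T₃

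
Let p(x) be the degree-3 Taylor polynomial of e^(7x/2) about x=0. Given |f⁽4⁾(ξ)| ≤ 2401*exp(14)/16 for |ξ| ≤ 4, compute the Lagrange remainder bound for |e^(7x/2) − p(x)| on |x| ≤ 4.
4802*exp(14)/3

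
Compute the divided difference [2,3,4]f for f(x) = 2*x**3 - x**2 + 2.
17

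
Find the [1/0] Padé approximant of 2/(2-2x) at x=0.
x + 1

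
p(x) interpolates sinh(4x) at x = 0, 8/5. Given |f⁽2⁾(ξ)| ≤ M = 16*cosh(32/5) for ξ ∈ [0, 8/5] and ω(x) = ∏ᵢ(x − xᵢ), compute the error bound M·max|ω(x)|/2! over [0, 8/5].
128*cosh(32/5)/25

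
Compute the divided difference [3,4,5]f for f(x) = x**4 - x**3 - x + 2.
85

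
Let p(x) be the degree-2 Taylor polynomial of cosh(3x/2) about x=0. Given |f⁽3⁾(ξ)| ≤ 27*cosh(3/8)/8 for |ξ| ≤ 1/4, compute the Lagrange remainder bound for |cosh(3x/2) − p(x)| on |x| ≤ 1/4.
9*cosh(3/8)/1024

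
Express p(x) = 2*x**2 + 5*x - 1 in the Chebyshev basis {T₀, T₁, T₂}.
(5)T₁ + T₂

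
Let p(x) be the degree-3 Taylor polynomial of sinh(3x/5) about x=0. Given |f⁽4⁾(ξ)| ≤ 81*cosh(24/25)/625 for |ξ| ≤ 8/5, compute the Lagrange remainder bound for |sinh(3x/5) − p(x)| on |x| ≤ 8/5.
13824*cosh(24/25)/390625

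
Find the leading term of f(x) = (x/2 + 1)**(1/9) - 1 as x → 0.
x/18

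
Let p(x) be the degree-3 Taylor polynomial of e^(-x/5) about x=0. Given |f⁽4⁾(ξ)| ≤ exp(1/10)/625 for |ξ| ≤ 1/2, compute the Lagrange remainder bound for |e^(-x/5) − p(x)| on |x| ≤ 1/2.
exp(1/10)/240000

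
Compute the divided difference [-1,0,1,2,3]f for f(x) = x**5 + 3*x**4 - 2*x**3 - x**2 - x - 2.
8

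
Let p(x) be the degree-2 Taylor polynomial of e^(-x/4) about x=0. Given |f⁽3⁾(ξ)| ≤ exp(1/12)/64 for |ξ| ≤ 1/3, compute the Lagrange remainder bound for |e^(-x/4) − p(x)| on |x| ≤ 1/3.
exp(1/12)/10368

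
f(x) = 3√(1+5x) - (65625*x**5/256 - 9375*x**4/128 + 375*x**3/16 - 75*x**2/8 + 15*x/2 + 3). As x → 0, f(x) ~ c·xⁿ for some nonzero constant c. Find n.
6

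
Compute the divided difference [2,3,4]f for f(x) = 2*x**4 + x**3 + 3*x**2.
122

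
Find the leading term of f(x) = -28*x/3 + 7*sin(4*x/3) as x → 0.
-224*x**3/81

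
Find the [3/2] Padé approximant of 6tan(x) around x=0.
2*x*(15 - x**2)/(5*(1 - 2*x**2/5))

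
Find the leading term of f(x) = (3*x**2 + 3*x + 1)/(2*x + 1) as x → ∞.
3*x/2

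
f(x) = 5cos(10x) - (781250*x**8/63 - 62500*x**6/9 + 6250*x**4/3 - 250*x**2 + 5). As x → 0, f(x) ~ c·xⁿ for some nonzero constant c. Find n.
10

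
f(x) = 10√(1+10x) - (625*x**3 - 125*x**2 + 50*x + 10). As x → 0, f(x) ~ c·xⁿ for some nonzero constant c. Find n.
4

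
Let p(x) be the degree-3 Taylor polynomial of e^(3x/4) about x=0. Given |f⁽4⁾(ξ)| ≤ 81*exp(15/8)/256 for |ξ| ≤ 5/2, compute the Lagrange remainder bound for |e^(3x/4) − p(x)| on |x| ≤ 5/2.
16875*exp(15/8)/32768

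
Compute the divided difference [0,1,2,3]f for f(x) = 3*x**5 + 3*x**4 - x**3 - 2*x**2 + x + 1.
92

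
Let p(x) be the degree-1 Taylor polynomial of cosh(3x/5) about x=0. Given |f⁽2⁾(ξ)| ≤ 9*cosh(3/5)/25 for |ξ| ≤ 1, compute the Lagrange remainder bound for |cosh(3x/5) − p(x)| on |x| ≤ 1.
9*cosh(3/5)/50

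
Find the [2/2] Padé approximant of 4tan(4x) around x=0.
16*x/(1 - 16*x**2/3)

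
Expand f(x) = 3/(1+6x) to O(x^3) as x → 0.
3 - 18*x + 108*x**2 + O(x**3)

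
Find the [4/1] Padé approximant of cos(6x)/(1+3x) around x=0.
(54*x**4 - 18*x**2 + 1)/(3*x + 1)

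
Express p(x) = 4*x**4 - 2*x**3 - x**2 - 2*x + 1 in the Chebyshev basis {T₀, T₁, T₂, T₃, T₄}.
(2)T₀ + (-7/2)T₁ + (3/2)T₂ + (-1/2)T₃ + (1/2)T₄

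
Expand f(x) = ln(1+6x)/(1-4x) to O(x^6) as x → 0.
6*x + 6*x**2 + 96*x**3 + 60*x**4 + 8976*x**5/5 + O(x**6)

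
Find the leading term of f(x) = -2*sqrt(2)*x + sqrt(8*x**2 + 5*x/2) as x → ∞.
5*sqrt(2)/16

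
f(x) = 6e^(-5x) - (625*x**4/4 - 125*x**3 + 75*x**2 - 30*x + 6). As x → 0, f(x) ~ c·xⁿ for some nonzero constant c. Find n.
5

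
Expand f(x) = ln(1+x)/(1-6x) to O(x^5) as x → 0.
x + 11*x**2/2 + 100*x**3/3 + 799*x**4/4 + O(x**5)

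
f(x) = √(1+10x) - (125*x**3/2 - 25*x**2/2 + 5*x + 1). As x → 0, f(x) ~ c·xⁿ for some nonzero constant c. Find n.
4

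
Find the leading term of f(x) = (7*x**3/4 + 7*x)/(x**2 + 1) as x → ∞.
7*x/4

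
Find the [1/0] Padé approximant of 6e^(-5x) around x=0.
6 - 30*x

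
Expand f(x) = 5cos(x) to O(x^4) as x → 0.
5 - 5*x**2/2 + O(x**4)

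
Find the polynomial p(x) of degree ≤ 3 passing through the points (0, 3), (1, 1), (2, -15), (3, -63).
-3*x**3 + 2*x**2 - x + 3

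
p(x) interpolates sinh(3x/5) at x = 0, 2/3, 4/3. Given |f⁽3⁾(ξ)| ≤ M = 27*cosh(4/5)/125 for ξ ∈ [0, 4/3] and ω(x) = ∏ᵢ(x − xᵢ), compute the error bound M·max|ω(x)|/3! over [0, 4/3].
8*sqrt(3)*cosh(4/5)/3375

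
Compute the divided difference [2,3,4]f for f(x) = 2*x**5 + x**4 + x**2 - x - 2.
626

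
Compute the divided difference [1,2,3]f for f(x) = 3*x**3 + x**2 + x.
19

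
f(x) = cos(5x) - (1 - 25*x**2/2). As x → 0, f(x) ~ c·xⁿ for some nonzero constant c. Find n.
4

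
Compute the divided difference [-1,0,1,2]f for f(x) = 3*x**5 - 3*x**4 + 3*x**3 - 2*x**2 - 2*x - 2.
12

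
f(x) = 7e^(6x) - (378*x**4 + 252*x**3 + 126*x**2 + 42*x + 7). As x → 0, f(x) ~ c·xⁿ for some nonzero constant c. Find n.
5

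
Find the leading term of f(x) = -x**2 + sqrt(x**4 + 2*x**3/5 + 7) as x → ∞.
x/5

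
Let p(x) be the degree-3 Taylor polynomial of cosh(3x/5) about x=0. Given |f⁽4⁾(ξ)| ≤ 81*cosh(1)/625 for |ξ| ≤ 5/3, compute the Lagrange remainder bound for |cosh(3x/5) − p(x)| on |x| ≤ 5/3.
cosh(1)/24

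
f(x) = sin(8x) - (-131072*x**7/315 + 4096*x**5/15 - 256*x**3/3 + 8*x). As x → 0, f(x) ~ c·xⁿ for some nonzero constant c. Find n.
9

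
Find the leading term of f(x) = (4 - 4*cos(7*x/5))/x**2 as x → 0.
98/25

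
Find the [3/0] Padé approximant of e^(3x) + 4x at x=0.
9*x**3/2 + 9*x**2/2 + 7*x + 1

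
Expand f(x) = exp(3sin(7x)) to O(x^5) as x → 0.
1 + 21*x + 441*x**2/2 + 1372*x**3 + 36015*x**4/8 + O(x**5)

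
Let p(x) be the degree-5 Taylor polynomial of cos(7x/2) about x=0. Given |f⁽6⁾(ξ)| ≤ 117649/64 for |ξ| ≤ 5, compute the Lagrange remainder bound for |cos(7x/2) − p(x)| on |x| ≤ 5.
367653125/9216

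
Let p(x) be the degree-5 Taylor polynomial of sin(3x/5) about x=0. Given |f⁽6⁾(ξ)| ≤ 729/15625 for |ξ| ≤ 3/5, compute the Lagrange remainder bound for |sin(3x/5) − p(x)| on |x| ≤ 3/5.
59049/19531250000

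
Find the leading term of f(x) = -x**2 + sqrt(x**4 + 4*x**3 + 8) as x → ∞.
2*x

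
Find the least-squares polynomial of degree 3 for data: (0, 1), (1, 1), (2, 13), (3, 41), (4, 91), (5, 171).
6/7 + (-39/14)x + (33/14)x² + x³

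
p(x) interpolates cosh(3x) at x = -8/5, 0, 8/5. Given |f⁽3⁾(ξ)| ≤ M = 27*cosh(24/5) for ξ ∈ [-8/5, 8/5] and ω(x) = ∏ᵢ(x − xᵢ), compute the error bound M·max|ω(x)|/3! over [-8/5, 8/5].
512*sqrt(3)*cosh(24/5)/125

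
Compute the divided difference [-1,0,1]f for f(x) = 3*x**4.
3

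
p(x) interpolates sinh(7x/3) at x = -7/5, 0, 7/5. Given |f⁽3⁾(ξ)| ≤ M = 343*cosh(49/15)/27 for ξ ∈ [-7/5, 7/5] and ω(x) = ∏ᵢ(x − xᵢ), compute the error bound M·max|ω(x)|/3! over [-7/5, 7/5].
117649*sqrt(3)*cosh(49/15)/91125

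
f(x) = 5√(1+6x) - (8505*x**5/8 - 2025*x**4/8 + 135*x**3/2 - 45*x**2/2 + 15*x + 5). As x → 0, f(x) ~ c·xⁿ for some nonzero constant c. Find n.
6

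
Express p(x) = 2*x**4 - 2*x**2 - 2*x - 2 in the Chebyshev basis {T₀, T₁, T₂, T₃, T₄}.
(-9/4)T₀ + (-2)T₁ + (1/4)T₄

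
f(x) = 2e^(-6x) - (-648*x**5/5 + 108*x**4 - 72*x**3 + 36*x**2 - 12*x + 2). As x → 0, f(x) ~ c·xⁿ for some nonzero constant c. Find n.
6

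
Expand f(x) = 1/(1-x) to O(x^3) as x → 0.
1 + x + x**2 + O(x**3)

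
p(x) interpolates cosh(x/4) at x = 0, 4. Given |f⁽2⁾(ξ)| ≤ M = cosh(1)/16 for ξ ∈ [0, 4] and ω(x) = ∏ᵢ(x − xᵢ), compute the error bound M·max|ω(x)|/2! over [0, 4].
cosh(1)/8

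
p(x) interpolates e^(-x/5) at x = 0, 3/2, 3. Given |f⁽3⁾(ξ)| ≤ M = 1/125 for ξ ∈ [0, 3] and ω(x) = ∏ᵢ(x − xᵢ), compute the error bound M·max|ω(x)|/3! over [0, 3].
sqrt(3)/1000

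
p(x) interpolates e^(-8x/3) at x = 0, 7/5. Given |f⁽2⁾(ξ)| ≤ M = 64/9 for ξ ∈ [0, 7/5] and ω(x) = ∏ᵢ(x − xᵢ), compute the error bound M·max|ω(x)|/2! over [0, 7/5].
392/225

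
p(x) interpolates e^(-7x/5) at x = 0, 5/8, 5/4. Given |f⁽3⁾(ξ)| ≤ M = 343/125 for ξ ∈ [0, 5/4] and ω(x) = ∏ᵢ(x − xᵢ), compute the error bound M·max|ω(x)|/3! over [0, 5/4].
343*sqrt(3)/13824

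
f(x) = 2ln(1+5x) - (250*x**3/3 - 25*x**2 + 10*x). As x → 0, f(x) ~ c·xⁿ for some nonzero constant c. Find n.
4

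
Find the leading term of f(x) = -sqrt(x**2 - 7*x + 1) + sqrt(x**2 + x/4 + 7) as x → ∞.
29/8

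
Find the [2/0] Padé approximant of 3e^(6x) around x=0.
54*x**2 + 18*x + 3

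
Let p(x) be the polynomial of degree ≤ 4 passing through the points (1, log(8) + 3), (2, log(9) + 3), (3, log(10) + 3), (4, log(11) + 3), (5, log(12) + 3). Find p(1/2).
log(25600*11**(19/32)*2**(113/128)*3**(91/128)*5**(61/64)/264627) + 3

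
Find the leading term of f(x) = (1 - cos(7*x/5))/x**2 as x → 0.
49/50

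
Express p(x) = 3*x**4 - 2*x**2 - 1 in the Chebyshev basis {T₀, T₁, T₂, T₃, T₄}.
(-7/8)T₀ + (1/2)T₂ + (3/8)T₄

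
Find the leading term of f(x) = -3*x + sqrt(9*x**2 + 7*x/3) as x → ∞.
7/18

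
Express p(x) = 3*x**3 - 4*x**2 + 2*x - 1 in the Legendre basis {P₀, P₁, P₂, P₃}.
(-7/3)P₀ + (19/5)P₁ + (-8/3)P₂ + (6/5)P₃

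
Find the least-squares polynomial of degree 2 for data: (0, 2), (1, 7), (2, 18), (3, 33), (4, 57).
11/5 + (8/5)x + (3)x²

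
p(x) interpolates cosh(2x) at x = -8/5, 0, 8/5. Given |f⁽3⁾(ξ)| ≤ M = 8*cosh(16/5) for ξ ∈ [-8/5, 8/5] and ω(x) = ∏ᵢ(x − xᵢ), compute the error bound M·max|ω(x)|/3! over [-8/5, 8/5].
4096*sqrt(3)*cosh(16/5)/3375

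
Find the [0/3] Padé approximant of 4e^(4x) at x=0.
4/(-32*x**3/3 + 8*x**2 - 4*x + 1)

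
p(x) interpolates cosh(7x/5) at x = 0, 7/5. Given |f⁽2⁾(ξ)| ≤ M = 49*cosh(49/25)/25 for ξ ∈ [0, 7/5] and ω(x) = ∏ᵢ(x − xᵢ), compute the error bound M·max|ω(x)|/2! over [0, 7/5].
2401*cosh(49/25)/5000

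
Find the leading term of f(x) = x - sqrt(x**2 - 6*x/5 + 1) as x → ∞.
3/5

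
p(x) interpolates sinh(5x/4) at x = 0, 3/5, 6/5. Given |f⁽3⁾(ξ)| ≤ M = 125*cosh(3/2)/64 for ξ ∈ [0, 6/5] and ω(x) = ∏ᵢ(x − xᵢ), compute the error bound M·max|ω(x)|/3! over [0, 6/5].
sqrt(3)*cosh(3/2)/64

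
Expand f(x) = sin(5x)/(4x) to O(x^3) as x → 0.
5/4 - 125*x**2/24 + O(x**3)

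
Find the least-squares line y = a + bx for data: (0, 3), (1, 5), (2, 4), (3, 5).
a = 7/2, b = 1/2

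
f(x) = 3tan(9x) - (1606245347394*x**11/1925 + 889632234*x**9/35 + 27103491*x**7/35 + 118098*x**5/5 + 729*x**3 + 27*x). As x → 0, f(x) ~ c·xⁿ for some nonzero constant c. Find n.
13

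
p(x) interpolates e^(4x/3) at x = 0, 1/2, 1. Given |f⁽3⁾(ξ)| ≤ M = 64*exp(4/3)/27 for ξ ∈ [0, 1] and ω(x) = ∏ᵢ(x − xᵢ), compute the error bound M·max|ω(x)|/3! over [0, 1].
8*sqrt(3)*exp(4/3)/729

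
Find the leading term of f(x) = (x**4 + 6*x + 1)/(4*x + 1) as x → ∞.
x**3/4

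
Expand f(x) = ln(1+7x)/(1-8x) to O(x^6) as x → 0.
7*x + 63*x**2/2 + 1099*x**3/3 + 27965*x**4/12 + 330071*x**5/15 + O(x**6)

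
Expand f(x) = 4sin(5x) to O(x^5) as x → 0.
20*x - 250*x**3/3 + O(x**5)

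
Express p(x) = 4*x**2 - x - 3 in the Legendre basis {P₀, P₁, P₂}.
(-5/3)P₀ - P₁ + (8/3)P₂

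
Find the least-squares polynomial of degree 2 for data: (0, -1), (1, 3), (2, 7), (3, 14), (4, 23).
-26/35 + (153/70)x + (13/14)x²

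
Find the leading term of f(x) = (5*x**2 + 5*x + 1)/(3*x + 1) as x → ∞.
5*x/3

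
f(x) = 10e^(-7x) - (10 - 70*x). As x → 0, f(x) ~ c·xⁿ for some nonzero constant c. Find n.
2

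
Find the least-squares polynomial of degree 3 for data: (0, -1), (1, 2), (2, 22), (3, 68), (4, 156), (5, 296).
-137/126 + (-163/756)x + (101/63)x² + (223/108)x³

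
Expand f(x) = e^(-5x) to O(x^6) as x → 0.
1 - 5*x + 25*x**2/2 - 125*x**3/6 + 625*x**4/24 - 625*x**5/24 + O(x**6)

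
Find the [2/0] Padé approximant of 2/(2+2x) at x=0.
x**2 - x + 1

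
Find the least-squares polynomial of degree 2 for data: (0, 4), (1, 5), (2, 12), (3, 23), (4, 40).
138/35 + (-9/7)x + (18/7)x²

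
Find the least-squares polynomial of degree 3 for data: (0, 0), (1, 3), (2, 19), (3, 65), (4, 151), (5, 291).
19/126 + (-589/756)x + (115/126)x² + (235/108)x³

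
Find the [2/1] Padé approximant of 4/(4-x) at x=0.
1/(1 - x/4)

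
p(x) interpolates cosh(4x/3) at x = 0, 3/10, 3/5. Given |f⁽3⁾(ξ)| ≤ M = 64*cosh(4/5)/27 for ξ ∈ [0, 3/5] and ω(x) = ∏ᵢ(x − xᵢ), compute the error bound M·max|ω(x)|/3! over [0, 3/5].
8*sqrt(3)*cosh(4/5)/3375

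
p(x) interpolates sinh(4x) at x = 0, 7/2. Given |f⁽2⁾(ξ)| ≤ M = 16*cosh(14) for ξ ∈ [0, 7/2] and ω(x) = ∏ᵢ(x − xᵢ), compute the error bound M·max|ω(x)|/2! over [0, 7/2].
49*cosh(14)/2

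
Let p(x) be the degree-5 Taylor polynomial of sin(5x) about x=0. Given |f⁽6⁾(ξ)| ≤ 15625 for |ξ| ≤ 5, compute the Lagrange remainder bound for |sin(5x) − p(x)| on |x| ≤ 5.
48828125/144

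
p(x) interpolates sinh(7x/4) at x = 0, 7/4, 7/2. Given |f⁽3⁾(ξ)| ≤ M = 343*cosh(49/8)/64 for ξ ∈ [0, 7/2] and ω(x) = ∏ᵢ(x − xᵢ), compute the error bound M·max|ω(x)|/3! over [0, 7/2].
117649*sqrt(3)*cosh(49/8)/110592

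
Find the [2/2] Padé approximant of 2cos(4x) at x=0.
(2 - 40*x**2/3)/(4*x**2/3 + 1)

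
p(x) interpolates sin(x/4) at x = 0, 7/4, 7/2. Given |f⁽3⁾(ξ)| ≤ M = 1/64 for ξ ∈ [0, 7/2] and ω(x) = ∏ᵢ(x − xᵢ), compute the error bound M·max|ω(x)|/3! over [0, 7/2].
343*sqrt(3)/110592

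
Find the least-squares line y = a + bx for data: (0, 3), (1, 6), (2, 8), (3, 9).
a = 7/2, b = 2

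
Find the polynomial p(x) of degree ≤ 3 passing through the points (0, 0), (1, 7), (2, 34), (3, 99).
3*x**3 + x**2 + 3*x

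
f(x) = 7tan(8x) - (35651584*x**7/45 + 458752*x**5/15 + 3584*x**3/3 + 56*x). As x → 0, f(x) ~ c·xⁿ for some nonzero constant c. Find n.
9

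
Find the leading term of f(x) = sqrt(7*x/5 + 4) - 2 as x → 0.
7*x/20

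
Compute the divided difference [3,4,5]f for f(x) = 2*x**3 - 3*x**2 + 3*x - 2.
21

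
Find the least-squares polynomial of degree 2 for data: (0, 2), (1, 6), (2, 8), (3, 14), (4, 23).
13/5 + x + x²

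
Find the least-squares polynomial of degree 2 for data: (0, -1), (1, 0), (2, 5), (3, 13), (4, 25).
-36/35 + (-9/14)x + (25/14)x²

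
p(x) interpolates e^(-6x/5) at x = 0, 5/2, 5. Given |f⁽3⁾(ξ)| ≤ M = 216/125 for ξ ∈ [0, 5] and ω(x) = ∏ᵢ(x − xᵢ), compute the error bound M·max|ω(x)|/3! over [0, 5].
sqrt(3)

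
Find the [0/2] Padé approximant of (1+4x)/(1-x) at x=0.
1/(20*x**2 - 5*x + 1)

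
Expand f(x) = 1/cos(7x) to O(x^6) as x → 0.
1 + 49*x**2/2 + 12005*x**4/24 + O(x**6)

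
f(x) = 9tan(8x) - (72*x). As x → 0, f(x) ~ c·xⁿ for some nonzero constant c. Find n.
3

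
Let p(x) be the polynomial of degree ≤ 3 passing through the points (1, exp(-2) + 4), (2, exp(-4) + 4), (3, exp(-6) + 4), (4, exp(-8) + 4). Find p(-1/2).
(-189*exp(4) - 35 + 135*exp(2) + 105*exp(6) + 64*exp(8))*exp(-8)/16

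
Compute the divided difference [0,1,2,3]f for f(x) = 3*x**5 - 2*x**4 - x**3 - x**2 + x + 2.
62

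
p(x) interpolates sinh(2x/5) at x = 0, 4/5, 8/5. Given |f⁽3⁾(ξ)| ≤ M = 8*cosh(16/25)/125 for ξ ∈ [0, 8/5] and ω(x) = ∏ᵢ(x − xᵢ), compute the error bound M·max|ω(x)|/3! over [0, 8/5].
512*sqrt(3)*cosh(16/25)/421875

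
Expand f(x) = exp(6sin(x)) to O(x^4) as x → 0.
1 + 6*x + 18*x**2 + 35*x**3 + O(x**4)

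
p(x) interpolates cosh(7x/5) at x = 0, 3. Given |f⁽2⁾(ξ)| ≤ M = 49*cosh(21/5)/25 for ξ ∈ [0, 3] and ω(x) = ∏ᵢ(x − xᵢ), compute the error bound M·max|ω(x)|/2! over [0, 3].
441*cosh(21/5)/200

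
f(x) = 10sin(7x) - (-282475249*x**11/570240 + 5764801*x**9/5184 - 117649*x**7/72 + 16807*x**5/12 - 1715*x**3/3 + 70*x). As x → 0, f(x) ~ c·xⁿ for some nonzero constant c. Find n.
13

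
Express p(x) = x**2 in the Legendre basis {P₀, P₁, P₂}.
(1/3)P₀ + (2/3)P₂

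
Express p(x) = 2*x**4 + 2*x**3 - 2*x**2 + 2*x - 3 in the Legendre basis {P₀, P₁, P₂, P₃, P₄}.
(-49/15)P₀ + (16/5)P₁ + (-4/21)P₂ + (4/5)P₃ + (16/35)P₄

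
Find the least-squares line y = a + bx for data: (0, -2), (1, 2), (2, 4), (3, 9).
a = -2, b = 7/2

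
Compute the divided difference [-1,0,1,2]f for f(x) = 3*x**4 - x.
6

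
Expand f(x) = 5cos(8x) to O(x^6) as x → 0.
5 - 160*x**2 + 2560*x**4/3 + O(x**6)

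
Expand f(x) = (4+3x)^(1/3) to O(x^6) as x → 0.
2**(2/3) + 2**(2/3)*x/4 - 2**(2/3)*x**2/16 + 5*2**(2/3)*x**3/192 - 5*2**(2/3)*x**4/384 + 11*2**(2/3)*x**5/1536 + O(x**6)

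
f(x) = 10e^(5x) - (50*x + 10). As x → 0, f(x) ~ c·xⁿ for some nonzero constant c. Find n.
2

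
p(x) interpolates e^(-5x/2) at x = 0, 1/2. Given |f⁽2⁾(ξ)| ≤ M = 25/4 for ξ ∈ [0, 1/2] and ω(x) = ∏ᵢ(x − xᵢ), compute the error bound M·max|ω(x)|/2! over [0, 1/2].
25/128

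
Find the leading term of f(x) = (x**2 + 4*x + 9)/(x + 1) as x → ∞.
x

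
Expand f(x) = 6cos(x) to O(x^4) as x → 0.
6 - 3*x**2 + O(x**4)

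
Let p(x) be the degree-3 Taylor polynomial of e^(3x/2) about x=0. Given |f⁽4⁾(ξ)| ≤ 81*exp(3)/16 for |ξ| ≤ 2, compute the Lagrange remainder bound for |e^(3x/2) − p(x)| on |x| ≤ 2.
27*exp(3)/8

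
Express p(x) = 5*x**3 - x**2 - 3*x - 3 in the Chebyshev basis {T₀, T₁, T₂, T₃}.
(-7/2)T₀ + (3/4)T₁ + (-1/2)T₂ + (5/4)T₃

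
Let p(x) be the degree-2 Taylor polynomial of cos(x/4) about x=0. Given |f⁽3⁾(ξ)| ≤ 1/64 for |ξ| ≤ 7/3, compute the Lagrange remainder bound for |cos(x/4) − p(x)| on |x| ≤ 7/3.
343/10368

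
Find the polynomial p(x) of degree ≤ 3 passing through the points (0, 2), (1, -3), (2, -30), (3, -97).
-3*x**3 - 2*x**2 + 2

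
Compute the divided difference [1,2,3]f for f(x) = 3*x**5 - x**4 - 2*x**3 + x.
233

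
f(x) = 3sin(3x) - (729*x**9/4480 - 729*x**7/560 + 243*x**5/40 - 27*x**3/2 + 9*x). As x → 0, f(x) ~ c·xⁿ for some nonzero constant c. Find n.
11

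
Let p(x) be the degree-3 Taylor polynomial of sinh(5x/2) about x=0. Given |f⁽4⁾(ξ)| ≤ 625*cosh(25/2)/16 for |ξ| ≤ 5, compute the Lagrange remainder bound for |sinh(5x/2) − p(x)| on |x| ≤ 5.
390625*cosh(25/2)/384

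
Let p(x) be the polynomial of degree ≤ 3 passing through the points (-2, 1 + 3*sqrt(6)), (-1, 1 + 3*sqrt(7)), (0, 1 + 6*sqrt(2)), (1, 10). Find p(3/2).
-105*sqrt(2)/8 - 15*sqrt(6)/16 + 63*sqrt(7)/16 + 331/16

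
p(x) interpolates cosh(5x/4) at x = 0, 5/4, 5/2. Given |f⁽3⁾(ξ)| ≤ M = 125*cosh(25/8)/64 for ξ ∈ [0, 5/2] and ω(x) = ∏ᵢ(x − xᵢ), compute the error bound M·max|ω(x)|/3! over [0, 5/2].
15625*sqrt(3)*cosh(25/8)/110592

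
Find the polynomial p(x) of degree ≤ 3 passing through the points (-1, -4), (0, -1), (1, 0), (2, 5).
x**3 - x**2 + x - 1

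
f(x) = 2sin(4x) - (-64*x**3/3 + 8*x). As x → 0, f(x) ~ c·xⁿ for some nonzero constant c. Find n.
5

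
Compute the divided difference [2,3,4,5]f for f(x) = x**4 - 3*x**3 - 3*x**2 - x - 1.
11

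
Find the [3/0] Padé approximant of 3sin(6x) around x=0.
-108*x**3 + 18*x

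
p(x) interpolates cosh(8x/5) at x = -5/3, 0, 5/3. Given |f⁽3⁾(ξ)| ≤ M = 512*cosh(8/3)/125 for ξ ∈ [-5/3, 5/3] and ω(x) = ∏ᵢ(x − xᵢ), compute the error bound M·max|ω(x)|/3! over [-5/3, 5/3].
512*sqrt(3)*cosh(8/3)/729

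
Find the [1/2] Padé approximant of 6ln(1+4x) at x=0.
24*x/(-4*x**2/3 + 2*x + 1)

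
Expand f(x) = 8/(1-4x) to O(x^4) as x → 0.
8 + 32*x + 128*x**2 + 512*x**3 + O(x**4)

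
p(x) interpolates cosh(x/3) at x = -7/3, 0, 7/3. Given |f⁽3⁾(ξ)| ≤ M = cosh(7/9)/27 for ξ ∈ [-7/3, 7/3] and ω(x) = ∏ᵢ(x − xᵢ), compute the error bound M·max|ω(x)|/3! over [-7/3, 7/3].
343*sqrt(3)*cosh(7/9)/19683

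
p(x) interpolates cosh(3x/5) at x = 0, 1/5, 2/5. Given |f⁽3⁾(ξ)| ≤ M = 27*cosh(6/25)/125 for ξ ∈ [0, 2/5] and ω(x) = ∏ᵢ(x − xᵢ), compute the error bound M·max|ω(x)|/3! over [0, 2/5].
sqrt(3)*cosh(6/25)/15625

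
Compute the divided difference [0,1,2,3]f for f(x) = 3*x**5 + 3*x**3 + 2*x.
78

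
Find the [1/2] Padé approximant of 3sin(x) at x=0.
3*x/(x**2/6 + 1)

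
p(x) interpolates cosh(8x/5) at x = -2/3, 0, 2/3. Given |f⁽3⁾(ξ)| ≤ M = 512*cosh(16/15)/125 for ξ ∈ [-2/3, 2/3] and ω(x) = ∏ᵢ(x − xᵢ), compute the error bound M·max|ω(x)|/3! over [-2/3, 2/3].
4096*sqrt(3)*cosh(16/15)/91125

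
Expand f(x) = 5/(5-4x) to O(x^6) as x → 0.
1 + 4*x/5 + 16*x**2/25 + 64*x**3/125 + 256*x**4/625 + 1024*x**5/3125 + O(x**6)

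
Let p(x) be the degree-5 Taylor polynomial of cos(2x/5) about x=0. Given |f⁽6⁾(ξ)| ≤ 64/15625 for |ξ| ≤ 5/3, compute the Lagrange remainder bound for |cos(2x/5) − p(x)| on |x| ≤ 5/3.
4/32805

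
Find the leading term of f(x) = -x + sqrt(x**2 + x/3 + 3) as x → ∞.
1/6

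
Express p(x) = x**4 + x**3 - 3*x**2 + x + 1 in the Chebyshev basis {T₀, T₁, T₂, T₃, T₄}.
(-1/8)T₀ + (7/4)T₁ - T₂ + (1/4)T₃ + (1/8)T₄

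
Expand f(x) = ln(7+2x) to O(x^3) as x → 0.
log(7) + 2*x/7 - 2*x**2/49 + O(x**3)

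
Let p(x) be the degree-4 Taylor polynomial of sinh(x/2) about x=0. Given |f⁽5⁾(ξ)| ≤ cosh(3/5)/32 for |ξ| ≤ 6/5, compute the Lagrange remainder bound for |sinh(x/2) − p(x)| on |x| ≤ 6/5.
81*cosh(3/5)/125000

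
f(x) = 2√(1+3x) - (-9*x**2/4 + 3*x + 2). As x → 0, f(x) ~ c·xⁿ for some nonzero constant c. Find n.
3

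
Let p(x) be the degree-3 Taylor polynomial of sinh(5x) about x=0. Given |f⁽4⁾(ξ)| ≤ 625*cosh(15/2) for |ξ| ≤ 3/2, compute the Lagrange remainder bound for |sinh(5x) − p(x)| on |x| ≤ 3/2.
16875*cosh(15/2)/128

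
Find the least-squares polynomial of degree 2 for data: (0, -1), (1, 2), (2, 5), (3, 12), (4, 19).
-31/35 + (11/7)x + (6/7)x²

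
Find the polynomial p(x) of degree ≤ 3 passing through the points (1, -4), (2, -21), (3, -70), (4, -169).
-3*x**3 + 2*x**2 - 2*x - 1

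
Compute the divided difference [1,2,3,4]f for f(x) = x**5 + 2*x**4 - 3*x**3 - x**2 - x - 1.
82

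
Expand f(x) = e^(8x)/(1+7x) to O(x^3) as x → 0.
1 + x + 25*x**2 + O(x**3)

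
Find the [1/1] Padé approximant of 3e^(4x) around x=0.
(6*x + 3)/(1 - 2*x)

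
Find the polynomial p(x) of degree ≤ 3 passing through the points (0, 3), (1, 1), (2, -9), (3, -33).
-x**3 - x**2 + 3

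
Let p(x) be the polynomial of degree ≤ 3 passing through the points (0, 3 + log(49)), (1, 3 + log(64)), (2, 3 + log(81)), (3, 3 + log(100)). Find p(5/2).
3 + log(27*5**(5/8)*6**(3/4)*7**(1/8)/4)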